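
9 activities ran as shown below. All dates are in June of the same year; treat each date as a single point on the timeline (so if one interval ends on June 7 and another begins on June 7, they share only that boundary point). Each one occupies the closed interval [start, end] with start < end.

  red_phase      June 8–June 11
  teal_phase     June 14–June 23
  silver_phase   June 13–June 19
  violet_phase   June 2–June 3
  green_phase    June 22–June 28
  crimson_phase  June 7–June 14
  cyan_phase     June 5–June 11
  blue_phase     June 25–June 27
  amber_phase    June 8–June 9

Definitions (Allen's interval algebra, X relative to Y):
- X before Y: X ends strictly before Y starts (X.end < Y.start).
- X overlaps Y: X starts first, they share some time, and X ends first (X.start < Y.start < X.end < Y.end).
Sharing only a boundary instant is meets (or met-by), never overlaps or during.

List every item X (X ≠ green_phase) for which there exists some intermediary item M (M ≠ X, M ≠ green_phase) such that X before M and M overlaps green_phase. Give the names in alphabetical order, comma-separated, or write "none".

Target green_phase = [June 22, June 28].
Intermediaries M with M overlaps green_phase: teal_phase.
Via teal_phase — items with X before teal_phase: amber_phase, cyan_phase, red_phase, violet_phase.
Union: amber_phase, cyan_phase, red_phase, violet_phase.

amber_phase, cyan_phase, red_phase, violet_phase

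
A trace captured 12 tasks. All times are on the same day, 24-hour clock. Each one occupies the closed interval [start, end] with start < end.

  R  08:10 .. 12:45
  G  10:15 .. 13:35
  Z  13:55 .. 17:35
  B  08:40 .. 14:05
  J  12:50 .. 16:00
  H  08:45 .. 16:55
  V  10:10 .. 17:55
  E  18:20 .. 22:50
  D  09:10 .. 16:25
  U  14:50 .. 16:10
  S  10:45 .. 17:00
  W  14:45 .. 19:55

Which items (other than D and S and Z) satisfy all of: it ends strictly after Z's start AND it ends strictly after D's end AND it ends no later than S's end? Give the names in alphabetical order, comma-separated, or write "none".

H

Conditions: its end is strictly after Z's start (X.end > 13:55) AND its end is strictly after D's end (X.end > 16:25) AND its end is no later than S's end (X.end <= 17:00).
B: end 14:05 > 13:55? ✓; end 14:05 > 16:25? ✗; end 14:05 <= 17:00? ✓ → no.
E: end 22:50 > 13:55? ✓; end 22:50 > 16:25? ✓; end 22:50 <= 17:00? ✗ → no.
G: end 13:35 > 13:55? ✗; end 13:35 > 16:25? ✗; end 13:35 <= 17:00? ✓ → no.
H: end 16:55 > 13:55? ✓; end 16:55 > 16:25? ✓; end 16:55 <= 17:00? ✓ → yes.
J: end 16:00 > 13:55? ✓; end 16:00 > 16:25? ✗; end 16:00 <= 17:00? ✓ → no.
R: end 12:45 > 13:55? ✗; end 12:45 > 16:25? ✗; end 12:45 <= 17:00? ✓ → no.
U: end 16:10 > 13:55? ✓; end 16:10 > 16:25? ✗; end 16:10 <= 17:00? ✓ → no.
V: end 17:55 > 13:55? ✓; end 17:55 > 16:25? ✓; end 17:55 <= 17:00? ✗ → no.
W: end 19:55 > 13:55? ✓; end 19:55 > 16:25? ✓; end 19:55 <= 17:00? ✗ → no.
Result: H.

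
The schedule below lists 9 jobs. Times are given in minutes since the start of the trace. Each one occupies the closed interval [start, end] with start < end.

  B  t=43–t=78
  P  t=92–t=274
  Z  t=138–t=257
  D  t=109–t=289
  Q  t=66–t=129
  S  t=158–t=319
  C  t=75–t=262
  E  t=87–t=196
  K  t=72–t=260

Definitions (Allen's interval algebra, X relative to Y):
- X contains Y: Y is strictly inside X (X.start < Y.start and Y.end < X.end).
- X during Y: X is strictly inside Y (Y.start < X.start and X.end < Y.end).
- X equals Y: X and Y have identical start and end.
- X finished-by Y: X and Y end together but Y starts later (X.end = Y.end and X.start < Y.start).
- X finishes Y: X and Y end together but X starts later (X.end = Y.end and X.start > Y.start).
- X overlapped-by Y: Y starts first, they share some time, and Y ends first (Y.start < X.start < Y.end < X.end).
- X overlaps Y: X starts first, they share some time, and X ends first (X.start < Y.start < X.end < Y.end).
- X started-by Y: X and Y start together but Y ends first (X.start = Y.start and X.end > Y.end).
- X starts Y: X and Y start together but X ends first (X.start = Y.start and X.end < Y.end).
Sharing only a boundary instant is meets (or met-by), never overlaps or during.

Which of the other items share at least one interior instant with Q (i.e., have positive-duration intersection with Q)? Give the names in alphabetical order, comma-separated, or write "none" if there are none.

Target Q = [t=66, t=129].
B [t=43, t=78] → overlaps → yes.
C [t=75, t=262] → overlapped-by → yes.
D [t=109, t=289] → overlapped-by → yes.
E [t=87, t=196] → overlapped-by → yes.
K [t=72, t=260] → overlapped-by → yes.
P [t=92, t=274] → overlapped-by → yes.
S [t=158, t=319] → after → no.
Z [t=138, t=257] → after → no.
Result: B, C, D, E, K, P.

B, C, D, E, K, P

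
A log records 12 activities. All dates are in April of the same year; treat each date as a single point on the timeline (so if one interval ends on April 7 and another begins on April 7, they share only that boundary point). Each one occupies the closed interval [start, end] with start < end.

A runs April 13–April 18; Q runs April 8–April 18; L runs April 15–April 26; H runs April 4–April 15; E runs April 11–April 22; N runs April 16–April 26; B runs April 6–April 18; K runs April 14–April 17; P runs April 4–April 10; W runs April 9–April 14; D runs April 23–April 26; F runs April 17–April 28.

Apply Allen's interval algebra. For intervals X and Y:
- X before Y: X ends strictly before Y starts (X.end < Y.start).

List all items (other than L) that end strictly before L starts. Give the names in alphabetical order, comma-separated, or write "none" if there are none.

P, W

Target L = [April 15, April 26].
A [April 13, April 18] → overlaps → no.
B [April 6, April 18] → overlaps → no.
D [April 23, April 26] → finishes → no.
E [April 11, April 22] → overlaps → no.
F [April 17, April 28] → overlapped-by → no.
H [April 4, April 15] → meets → no.
K [April 14, April 17] → overlaps → no.
N [April 16, April 26] → finishes → no.
P [April 4, April 10] → before → yes.
Q [April 8, April 18] → overlaps → no.
W [April 9, April 14] → before → yes.
Result: P, W.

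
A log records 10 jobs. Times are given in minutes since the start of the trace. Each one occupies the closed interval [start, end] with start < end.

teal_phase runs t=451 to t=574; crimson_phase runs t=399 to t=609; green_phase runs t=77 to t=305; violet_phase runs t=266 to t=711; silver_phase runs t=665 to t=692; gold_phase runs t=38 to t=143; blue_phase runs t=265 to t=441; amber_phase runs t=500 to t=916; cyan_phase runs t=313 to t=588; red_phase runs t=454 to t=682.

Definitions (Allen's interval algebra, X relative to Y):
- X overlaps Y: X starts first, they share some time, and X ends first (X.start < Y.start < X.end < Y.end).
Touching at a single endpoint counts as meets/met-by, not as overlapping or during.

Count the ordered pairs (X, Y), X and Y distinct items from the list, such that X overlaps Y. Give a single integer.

16

Checking all 90 ordered pairs for relation 'overlaps'; matching pairs in alphabetical order:
(blue_phase, crimson_phase): blue_phase overlaps crimson_phase ✓
(blue_phase, cyan_phase): blue_phase overlaps cyan_phase ✓
(blue_phase, violet_phase): blue_phase overlaps violet_phase ✓
(crimson_phase, amber_phase): crimson_phase overlaps amber_phase ✓
(crimson_phase, red_phase): crimson_phase overlaps red_phase ✓
(cyan_phase, amber_phase): cyan_phase overlaps amber_phase ✓
(cyan_phase, crimson_phase): cyan_phase overlaps crimson_phase ✓
(cyan_phase, red_phase): cyan_phase overlaps red_phase ✓
(gold_phase, green_phase): gold_phase overlaps green_phase ✓
(green_phase, blue_phase): green_phase overlaps blue_phase ✓
(green_phase, violet_phase): green_phase overlaps violet_phase ✓
(red_phase, amber_phase): red_phase overlaps amber_phase ✓
(red_phase, silver_phase): red_phase overlaps silver_phase ✓
(teal_phase, amber_phase): teal_phase overlaps amber_phase ✓
(teal_phase, red_phase): teal_phase overlaps red_phase ✓
(violet_phase, amber_phase): violet_phase overlaps amber_phase ✓
Count: 16.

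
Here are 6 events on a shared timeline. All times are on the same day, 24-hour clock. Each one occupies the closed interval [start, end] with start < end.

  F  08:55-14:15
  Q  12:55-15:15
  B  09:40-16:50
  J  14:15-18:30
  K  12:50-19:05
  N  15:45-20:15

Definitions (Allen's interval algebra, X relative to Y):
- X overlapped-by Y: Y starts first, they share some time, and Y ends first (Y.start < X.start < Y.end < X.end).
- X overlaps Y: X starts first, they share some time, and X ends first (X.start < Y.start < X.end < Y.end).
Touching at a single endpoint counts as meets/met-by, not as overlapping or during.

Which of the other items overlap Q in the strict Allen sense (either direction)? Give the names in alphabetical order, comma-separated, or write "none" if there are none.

F, J

Target Q = [12:55, 15:15].
B [09:40, 16:50] → contains → no.
F [08:55, 14:15] → overlaps → yes.
J [14:15, 18:30] → overlapped-by → yes.
K [12:50, 19:05] → contains → no.
N [15:45, 20:15] → after → no.
Result: F, J.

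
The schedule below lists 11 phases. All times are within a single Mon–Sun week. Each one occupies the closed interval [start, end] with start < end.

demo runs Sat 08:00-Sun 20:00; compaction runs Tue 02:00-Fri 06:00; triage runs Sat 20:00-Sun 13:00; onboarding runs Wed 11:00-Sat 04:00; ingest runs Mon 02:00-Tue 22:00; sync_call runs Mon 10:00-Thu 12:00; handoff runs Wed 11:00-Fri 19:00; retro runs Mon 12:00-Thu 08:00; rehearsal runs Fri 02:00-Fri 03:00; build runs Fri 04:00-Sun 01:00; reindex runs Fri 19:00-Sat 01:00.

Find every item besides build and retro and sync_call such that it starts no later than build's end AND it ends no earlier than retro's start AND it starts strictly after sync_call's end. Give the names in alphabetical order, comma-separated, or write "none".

demo, rehearsal, reindex, triage

Conditions: its start is no later than build's end (X.start <= Sun 01:00) AND its end is no earlier than retro's start (X.end >= Mon 12:00) AND its start is strictly after sync_call's end (X.start > Thu 12:00).
compaction: start Tue 02:00 <= Sun 01:00? ✓; end Fri 06:00 >= Mon 12:00? ✓; start Tue 02:00 > Thu 12:00? ✗ → no.
demo: start Sat 08:00 <= Sun 01:00? ✓; end Sun 20:00 >= Mon 12:00? ✓; start Sat 08:00 > Thu 12:00? ✓ → yes.
handoff: start Wed 11:00 <= Sun 01:00? ✓; end Fri 19:00 >= Mon 12:00? ✓; start Wed 11:00 > Thu 12:00? ✗ → no.
ingest: start Mon 02:00 <= Sun 01:00? ✓; end Tue 22:00 >= Mon 12:00? ✓; start Mon 02:00 > Thu 12:00? ✗ → no.
onboarding: start Wed 11:00 <= Sun 01:00? ✓; end Sat 04:00 >= Mon 12:00? ✓; start Wed 11:00 > Thu 12:00? ✗ → no.
rehearsal: start Fri 02:00 <= Sun 01:00? ✓; end Fri 03:00 >= Mon 12:00? ✓; start Fri 02:00 > Thu 12:00? ✓ → yes.
reindex: start Fri 19:00 <= Sun 01:00? ✓; end Sat 01:00 >= Mon 12:00? ✓; start Fri 19:00 > Thu 12:00? ✓ → yes.
triage: start Sat 20:00 <= Sun 01:00? ✓; end Sun 13:00 >= Mon 12:00? ✓; start Sat 20:00 > Thu 12:00? ✓ → yes.
Result: demo, rehearsal, reindex, triage.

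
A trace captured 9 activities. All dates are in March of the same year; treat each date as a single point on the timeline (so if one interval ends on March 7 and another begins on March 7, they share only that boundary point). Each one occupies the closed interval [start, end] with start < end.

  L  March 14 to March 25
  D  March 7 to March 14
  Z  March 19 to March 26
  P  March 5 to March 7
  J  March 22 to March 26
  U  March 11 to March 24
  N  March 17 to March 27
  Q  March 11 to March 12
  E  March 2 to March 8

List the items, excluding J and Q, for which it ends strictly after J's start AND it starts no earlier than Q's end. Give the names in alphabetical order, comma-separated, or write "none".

Conditions: its end is strictly after J's start (X.end > March 22) AND its start is no earlier than Q's end (X.start >= March 12).
D: end March 14 > March 22? ✗; start March 7 >= March 12? ✗ → no.
E: end March 8 > March 22? ✗; start March 2 >= March 12? ✗ → no.
L: end March 25 > March 22? ✓; start March 14 >= March 12? ✓ → yes.
N: end March 27 > March 22? ✓; start March 17 >= March 12? ✓ → yes.
P: end March 7 > March 22? ✗; start March 5 >= March 12? ✗ → no.
U: end March 24 > March 22? ✓; start March 11 >= March 12? ✗ → no.
Z: end March 26 > March 22? ✓; start March 19 >= March 12? ✓ → yes.
Result: L, N, Z.

L, N, Z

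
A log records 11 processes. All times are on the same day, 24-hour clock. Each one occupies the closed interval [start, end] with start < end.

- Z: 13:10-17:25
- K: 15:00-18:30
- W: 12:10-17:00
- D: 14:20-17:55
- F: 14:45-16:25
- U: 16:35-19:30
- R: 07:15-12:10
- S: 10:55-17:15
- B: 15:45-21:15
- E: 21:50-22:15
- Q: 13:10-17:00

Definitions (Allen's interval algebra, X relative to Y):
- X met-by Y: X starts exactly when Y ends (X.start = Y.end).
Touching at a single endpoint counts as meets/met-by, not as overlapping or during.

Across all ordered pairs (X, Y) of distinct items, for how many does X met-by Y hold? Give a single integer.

Checking all 110 ordered pairs for relation 'met-by'; matching pairs in alphabetical order:
(W, R): W met-by R ✓
Count: 1.

1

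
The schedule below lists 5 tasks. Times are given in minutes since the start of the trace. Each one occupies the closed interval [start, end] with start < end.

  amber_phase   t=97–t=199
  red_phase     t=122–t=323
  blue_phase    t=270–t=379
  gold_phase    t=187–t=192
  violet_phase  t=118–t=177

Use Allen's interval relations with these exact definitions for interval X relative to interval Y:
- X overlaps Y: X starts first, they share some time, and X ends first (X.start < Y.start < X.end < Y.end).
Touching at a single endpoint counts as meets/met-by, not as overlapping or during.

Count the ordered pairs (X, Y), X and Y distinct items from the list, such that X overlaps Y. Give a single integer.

3

Checking all 20 ordered pairs for relation 'overlaps'; matching pairs in alphabetical order:
(amber_phase, red_phase): amber_phase overlaps red_phase ✓
(red_phase, blue_phase): red_phase overlaps blue_phase ✓
(violet_phase, red_phase): violet_phase overlaps red_phase ✓
Count: 3.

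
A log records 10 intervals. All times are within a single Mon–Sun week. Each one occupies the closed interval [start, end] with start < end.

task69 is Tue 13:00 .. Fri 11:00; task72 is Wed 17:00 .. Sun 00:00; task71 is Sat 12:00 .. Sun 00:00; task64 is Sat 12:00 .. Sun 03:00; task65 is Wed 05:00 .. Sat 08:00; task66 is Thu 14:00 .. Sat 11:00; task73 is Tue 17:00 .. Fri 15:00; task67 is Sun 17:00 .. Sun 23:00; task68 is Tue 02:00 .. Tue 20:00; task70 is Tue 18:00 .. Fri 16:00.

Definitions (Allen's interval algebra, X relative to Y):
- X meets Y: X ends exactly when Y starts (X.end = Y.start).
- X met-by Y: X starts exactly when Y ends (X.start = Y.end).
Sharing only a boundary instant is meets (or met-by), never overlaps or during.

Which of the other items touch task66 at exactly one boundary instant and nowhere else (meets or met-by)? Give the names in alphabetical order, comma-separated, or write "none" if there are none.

Target task66 = [Thu 14:00, Sat 11:00].
task64 [Sat 12:00, Sun 03:00] → after → no.
task65 [Wed 05:00, Sat 08:00] → overlaps → no.
task67 [Sun 17:00, Sun 23:00] → after → no.
task68 [Tue 02:00, Tue 20:00] → before → no.
task69 [Tue 13:00, Fri 11:00] → overlaps → no.
task70 [Tue 18:00, Fri 16:00] → overlaps → no.
task71 [Sat 12:00, Sun 00:00] → after → no.
task72 [Wed 17:00, Sun 00:00] → contains → no.
task73 [Tue 17:00, Fri 15:00] → overlaps → no.
Result: none.

none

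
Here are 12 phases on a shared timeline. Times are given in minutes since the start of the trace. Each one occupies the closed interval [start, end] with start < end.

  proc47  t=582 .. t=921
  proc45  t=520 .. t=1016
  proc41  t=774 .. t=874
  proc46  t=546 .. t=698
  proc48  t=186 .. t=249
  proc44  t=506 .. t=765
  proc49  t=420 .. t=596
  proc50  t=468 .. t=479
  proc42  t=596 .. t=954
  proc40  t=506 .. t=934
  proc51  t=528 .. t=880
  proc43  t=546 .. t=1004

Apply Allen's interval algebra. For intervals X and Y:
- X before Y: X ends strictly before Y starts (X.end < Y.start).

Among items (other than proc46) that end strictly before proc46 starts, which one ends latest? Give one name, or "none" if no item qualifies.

Target proc46 = [t=546, t=698].
proc40 [t=506, t=934] → contains → excluded.
proc41 [t=774, t=874] → after → excluded.
proc42 [t=596, t=954] → overlapped-by → excluded.
proc43 [t=546, t=1004] → started-by → excluded.
proc44 [t=506, t=765] → contains → excluded.
proc45 [t=520, t=1016] → contains → excluded.
proc47 [t=582, t=921] → overlapped-by → excluded.
proc48 [t=186, t=249] → before → candidate.
proc49 [t=420, t=596] → overlaps → excluded.
proc50 [t=468, t=479] → before → candidate.
proc51 [t=528, t=880] → contains → excluded.
Among candidates, latest end is t=479 → proc50.

proc50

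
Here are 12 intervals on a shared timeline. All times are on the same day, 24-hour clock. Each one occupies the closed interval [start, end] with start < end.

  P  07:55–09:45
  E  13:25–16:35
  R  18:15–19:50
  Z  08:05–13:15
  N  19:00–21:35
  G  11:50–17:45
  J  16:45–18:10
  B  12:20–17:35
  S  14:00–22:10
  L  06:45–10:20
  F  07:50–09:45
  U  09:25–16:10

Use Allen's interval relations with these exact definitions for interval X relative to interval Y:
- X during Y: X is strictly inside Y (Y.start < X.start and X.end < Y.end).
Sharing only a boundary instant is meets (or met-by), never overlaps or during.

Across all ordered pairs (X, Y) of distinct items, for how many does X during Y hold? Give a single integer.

8

Checking all 132 ordered pairs for relation 'during'; matching pairs in alphabetical order:
(B, G): B during G ✓
(E, B): E during B ✓
(E, G): E during G ✓
(F, L): F during L ✓
(J, S): J during S ✓
(N, S): N during S ✓
(P, L): P during L ✓
(R, S): R during S ✓
Count: 8.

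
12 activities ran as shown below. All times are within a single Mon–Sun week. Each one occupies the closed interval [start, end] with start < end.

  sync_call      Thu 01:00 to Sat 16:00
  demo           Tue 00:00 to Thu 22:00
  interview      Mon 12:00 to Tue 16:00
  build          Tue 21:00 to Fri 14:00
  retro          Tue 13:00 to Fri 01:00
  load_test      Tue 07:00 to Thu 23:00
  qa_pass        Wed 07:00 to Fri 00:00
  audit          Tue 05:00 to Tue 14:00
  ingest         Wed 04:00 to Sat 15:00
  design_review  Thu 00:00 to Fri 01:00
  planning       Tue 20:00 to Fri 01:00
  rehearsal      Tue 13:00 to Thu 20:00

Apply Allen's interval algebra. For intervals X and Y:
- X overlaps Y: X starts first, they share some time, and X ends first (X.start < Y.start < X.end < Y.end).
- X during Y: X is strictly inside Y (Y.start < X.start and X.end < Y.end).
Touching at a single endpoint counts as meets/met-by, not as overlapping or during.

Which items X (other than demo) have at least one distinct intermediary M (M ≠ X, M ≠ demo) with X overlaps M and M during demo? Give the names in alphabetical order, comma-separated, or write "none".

audit, interview

Target demo = [Tue 00:00, Thu 22:00].
Intermediaries M with M during demo: audit, rehearsal.
Via audit — items with X overlaps audit: none.
Via rehearsal — items with X overlaps rehearsal: audit, interview.
Union: audit, interview.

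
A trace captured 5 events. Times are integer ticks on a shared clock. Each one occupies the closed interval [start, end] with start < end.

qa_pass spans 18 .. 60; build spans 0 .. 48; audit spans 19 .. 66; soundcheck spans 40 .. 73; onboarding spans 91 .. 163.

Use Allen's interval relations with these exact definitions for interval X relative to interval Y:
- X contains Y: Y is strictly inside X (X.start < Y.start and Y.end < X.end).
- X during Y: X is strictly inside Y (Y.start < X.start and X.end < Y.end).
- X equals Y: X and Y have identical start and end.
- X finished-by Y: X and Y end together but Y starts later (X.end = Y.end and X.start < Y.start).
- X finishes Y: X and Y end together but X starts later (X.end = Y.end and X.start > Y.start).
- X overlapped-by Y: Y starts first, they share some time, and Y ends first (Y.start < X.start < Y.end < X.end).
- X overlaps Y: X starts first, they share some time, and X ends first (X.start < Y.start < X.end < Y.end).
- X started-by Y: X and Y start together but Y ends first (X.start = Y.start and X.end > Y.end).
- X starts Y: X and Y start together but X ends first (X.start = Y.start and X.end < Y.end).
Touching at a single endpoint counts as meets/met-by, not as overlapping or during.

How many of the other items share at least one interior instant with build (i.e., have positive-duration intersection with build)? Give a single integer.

Target build = [0, 48].
audit [19, 66] → overlapped-by → counts.
onboarding [91, 163] → after → no.
qa_pass [18, 60] → overlapped-by → counts.
soundcheck [40, 73] → overlapped-by → counts.
Total: 3.

3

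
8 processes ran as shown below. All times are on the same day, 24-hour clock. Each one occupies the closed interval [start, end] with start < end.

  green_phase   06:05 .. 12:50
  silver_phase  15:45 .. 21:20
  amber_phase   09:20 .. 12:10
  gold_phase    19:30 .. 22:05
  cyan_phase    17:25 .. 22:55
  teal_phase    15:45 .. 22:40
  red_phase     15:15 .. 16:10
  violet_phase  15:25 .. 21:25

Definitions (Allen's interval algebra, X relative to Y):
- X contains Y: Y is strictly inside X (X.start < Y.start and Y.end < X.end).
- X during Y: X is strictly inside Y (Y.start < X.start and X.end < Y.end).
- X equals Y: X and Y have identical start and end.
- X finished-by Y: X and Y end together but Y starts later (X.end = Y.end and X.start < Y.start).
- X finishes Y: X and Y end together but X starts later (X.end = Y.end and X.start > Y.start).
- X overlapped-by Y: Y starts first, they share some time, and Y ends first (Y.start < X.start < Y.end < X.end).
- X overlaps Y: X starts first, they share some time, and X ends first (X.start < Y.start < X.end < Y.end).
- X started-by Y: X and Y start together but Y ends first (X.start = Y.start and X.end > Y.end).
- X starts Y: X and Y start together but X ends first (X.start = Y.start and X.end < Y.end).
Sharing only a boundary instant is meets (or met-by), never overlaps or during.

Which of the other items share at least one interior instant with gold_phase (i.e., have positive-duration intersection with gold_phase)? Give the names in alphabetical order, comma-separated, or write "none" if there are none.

cyan_phase, silver_phase, teal_phase, violet_phase

Target gold_phase = [19:30, 22:05].
amber_phase [09:20, 12:10] → before → no.
cyan_phase [17:25, 22:55] → contains → yes.
green_phase [06:05, 12:50] → before → no.
red_phase [15:15, 16:10] → before → no.
silver_phase [15:45, 21:20] → overlaps → yes.
teal_phase [15:45, 22:40] → contains → yes.
violet_phase [15:25, 21:25] → overlaps → yes.
Result: cyan_phase, silver_phase, teal_phase, violet_phase.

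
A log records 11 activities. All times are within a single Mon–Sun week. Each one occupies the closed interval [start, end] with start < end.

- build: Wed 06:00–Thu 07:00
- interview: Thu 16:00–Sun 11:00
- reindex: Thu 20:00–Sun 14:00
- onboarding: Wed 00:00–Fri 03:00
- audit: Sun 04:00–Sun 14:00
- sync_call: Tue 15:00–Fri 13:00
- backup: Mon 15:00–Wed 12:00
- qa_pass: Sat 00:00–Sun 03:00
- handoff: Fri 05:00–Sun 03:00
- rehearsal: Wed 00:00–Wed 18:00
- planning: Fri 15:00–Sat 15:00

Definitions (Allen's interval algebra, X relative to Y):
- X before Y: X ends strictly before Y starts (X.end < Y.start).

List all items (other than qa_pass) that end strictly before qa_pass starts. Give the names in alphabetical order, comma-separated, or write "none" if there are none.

Target qa_pass = [Sat 00:00, Sun 03:00].
audit [Sun 04:00, Sun 14:00] → after → no.
backup [Mon 15:00, Wed 12:00] → before → yes.
build [Wed 06:00, Thu 07:00] → before → yes.
handoff [Fri 05:00, Sun 03:00] → finished-by → no.
interview [Thu 16:00, Sun 11:00] → contains → no.
onboarding [Wed 00:00, Fri 03:00] → before → yes.
planning [Fri 15:00, Sat 15:00] → overlaps → no.
rehearsal [Wed 00:00, Wed 18:00] → before → yes.
reindex [Thu 20:00, Sun 14:00] → contains → no.
sync_call [Tue 15:00, Fri 13:00] → before → yes.
Result: backup, build, onboarding, rehearsal, sync_call.

backup, build, onboarding, rehearsal, sync_call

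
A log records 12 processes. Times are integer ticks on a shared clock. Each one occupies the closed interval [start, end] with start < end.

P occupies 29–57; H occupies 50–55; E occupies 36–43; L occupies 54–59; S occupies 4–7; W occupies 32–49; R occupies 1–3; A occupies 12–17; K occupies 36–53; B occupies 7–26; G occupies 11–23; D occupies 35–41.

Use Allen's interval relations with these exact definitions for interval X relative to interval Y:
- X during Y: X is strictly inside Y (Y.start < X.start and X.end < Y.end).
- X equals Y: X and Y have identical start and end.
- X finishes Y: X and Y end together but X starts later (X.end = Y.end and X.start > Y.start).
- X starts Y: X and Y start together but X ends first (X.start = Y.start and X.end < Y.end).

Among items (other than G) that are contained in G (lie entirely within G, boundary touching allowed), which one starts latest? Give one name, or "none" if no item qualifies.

Target G = [11, 23].
A [12, 17] → during → candidate.
B [7, 26] → contains → excluded.
D [35, 41] → after → excluded.
E [36, 43] → after → excluded.
H [50, 55] → after → excluded.
K [36, 53] → after → excluded.
L [54, 59] → after → excluded.
P [29, 57] → after → excluded.
R [1, 3] → before → excluded.
S [4, 7] → before → excluded.
W [32, 49] → after → excluded.
Among candidates, latest start is 12 → A.

A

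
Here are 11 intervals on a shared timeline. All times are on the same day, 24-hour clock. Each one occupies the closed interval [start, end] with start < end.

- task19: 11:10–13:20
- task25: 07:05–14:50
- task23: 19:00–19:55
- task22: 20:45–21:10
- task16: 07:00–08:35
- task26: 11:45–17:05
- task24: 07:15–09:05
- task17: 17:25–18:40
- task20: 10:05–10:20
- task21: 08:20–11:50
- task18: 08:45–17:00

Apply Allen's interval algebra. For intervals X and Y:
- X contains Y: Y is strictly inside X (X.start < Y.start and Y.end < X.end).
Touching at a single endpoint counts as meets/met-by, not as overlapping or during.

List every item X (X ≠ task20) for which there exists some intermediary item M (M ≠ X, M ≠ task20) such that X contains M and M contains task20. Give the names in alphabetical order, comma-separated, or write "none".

Target task20 = [10:05, 10:20].
Intermediaries M with M contains task20: task18, task21, task25.
Via task18 — items with X contains task18: none.
Via task21 — items with X contains task21: task25.
Via task25 — items with X contains task25: none.
Union: task25.

task25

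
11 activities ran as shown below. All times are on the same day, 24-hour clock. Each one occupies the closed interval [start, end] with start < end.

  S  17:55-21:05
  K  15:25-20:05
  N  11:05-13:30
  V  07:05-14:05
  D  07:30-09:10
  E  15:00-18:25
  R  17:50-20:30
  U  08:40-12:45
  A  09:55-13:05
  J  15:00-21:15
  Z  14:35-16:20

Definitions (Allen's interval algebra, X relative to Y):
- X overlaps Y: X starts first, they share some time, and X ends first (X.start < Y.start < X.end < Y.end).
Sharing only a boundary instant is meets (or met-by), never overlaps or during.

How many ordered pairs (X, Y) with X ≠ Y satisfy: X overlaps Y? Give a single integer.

13

Checking all 110 ordered pairs for relation 'overlaps'; matching pairs in alphabetical order:
(A, N): A overlaps N ✓
(D, U): D overlaps U ✓
(E, K): E overlaps K ✓
(E, R): E overlaps R ✓
(E, S): E overlaps S ✓
(K, R): K overlaps R ✓
(K, S): K overlaps S ✓
(R, S): R overlaps S ✓
(U, A): U overlaps A ✓
(U, N): U overlaps N ✓
(Z, E): Z overlaps E ✓
(Z, J): Z overlaps J ✓
(Z, K): Z overlaps K ✓
Count: 13.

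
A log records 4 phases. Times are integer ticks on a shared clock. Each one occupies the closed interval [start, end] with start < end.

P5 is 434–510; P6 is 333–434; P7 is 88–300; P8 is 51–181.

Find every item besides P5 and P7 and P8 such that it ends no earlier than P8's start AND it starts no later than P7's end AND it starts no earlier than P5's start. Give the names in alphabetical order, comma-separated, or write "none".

Conditions: its end is no earlier than P8's start (X.end >= 51) AND its start is no later than P7's end (X.start <= 300) AND its start is no earlier than P5's start (X.start >= 434).
P6: end 434 >= 51? ✓; start 333 <= 300? ✗; start 333 >= 434? ✗ → no.
Result: none.

none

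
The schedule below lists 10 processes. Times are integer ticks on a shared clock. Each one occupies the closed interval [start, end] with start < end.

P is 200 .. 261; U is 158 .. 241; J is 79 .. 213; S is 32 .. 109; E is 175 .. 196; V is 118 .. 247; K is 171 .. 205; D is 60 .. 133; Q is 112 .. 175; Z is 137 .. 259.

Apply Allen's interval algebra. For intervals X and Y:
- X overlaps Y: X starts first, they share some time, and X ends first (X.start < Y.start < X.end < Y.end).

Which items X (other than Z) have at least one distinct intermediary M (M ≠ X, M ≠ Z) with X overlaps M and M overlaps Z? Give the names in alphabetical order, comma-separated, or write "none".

Target Z = [137, 259].
Intermediaries M with M overlaps Z: J, Q, V.
Via J — items with X overlaps J: D, S.
Via Q — items with X overlaps Q: D.
Via V — items with X overlaps V: D, J, Q.
Union: D, J, Q, S.

D, J, Q, S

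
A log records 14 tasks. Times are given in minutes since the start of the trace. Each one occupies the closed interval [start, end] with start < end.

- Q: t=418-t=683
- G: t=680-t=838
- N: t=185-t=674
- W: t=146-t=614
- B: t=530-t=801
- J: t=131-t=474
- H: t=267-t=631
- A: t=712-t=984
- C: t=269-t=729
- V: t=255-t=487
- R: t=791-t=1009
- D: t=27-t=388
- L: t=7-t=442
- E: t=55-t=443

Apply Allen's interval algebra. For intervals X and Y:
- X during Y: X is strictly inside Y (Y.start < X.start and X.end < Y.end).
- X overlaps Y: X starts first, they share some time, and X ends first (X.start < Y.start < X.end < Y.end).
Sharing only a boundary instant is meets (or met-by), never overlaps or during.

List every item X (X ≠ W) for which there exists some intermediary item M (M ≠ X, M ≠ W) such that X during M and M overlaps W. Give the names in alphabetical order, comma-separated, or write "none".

D

Target W = [t=146, t=614].
Intermediaries M with M overlaps W: D, E, J, L.
Via D — items with X during D: none.
Via E — items with X during E: none.
Via J — items with X during J: none.
Via L — items with X during L: D.
Union: D.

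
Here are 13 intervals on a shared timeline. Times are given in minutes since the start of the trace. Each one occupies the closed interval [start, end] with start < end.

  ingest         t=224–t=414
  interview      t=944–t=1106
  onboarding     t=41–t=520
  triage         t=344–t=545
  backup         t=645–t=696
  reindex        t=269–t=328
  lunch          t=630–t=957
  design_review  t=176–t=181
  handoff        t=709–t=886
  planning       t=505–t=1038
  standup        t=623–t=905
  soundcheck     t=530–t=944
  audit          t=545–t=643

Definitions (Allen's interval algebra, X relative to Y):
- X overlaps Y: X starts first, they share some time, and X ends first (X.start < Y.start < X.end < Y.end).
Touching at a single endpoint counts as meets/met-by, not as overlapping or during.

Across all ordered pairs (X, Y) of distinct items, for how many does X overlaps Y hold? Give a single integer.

Checking all 156 ordered pairs for relation 'overlaps'; matching pairs in alphabetical order:
(audit, lunch): audit overlaps lunch ✓
(audit, standup): audit overlaps standup ✓
(ingest, triage): ingest overlaps triage ✓
(lunch, interview): lunch overlaps interview ✓
(onboarding, planning): onboarding overlaps planning ✓
(onboarding, triage): onboarding overlaps triage ✓
(planning, interview): planning overlaps interview ✓
(soundcheck, lunch): soundcheck overlaps lunch ✓
(standup, lunch): standup overlaps lunch ✓
(triage, planning): triage overlaps planning ✓
(triage, soundcheck): triage overlaps soundcheck ✓
Count: 11.

11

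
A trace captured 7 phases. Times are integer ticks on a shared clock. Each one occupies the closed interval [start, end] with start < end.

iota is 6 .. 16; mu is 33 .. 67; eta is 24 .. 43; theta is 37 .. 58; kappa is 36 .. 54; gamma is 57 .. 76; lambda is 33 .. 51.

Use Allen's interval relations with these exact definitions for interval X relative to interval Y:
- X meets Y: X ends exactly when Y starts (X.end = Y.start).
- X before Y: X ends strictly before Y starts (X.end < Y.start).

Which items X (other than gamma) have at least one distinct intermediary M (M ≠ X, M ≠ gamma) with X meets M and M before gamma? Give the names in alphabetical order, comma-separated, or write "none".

Target gamma = [57, 76].
Intermediaries M with M before gamma: eta, iota, kappa, lambda.
Via eta — items with X meets eta: none.
Via iota — items with X meets iota: none.
Via kappa — items with X meets kappa: none.
Via lambda — items with X meets lambda: none.
Union: none.

none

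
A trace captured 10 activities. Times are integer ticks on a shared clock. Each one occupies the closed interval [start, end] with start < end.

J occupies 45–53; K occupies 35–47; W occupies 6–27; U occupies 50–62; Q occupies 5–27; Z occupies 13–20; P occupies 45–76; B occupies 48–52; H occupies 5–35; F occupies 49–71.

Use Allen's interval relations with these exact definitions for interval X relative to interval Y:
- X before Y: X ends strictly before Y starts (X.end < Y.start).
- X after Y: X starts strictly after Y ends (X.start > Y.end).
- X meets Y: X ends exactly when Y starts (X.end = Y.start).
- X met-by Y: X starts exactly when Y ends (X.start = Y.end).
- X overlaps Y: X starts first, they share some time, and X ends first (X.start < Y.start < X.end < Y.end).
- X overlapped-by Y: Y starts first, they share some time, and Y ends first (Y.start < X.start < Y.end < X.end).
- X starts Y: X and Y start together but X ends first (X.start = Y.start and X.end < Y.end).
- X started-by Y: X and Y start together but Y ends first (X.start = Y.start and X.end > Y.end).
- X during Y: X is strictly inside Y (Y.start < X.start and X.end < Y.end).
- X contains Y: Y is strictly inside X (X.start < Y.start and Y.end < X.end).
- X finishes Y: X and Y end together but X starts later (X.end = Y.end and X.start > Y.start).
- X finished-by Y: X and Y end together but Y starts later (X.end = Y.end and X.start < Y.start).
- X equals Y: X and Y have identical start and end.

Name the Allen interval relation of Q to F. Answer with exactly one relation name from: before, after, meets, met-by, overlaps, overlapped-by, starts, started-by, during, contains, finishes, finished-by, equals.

before

Q = [5, 27]; F = [49, 71].
Compare endpoints: Q.start < F.start, Q.start < F.end, Q.end < F.start, Q.end < F.end.
That pattern is 'before'.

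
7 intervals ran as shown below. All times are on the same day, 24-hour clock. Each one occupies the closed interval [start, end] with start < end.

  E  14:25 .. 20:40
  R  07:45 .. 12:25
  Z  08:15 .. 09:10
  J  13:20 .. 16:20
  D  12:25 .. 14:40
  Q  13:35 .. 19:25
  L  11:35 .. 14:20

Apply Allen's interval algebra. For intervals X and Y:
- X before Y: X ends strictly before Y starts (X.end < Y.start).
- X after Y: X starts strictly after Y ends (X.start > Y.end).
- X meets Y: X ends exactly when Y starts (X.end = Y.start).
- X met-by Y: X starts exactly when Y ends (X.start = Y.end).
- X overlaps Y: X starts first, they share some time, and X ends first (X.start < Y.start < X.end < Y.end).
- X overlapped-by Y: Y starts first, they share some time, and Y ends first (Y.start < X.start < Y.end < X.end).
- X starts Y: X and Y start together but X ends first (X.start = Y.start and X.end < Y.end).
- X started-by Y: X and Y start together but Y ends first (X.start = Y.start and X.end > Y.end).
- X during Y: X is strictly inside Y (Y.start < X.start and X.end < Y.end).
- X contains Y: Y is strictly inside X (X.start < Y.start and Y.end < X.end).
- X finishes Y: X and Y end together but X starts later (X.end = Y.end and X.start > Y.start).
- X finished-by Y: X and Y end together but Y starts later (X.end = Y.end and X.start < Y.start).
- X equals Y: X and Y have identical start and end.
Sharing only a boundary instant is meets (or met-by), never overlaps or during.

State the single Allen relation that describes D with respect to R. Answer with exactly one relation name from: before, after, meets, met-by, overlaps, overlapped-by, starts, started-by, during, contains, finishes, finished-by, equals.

D = [12:25, 14:40]; R = [07:45, 12:25].
Compare endpoints: D.start > R.start, D.start = R.end, D.end > R.start, D.end > R.end.
That pattern is 'met-by'.

met-by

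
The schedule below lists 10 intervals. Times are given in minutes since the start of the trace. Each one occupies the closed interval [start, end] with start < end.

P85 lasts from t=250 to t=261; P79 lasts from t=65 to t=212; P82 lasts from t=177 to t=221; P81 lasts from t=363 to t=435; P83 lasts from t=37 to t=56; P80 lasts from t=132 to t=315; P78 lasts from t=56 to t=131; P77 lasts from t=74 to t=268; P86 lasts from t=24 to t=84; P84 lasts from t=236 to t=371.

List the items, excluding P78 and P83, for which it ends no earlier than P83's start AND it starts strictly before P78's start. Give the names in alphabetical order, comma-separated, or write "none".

Conditions: its end is no earlier than P83's start (X.end >= t=37) AND its start is strictly before P78's start (X.start < t=56).
P77: end t=268 >= t=37? ✓; start t=74 < t=56? ✗ → no.
P79: end t=212 >= t=37? ✓; start t=65 < t=56? ✗ → no.
P80: end t=315 >= t=37? ✓; start t=132 < t=56? ✗ → no.
P81: end t=435 >= t=37? ✓; start t=363 < t=56? ✗ → no.
P82: end t=221 >= t=37? ✓; start t=177 < t=56? ✗ → no.
P84: end t=371 >= t=37? ✓; start t=236 < t=56? ✗ → no.
P85: end t=261 >= t=37? ✓; start t=250 < t=56? ✗ → no.
P86: end t=84 >= t=37? ✓; start t=24 < t=56? ✓ → yes.
Result: P86.

P86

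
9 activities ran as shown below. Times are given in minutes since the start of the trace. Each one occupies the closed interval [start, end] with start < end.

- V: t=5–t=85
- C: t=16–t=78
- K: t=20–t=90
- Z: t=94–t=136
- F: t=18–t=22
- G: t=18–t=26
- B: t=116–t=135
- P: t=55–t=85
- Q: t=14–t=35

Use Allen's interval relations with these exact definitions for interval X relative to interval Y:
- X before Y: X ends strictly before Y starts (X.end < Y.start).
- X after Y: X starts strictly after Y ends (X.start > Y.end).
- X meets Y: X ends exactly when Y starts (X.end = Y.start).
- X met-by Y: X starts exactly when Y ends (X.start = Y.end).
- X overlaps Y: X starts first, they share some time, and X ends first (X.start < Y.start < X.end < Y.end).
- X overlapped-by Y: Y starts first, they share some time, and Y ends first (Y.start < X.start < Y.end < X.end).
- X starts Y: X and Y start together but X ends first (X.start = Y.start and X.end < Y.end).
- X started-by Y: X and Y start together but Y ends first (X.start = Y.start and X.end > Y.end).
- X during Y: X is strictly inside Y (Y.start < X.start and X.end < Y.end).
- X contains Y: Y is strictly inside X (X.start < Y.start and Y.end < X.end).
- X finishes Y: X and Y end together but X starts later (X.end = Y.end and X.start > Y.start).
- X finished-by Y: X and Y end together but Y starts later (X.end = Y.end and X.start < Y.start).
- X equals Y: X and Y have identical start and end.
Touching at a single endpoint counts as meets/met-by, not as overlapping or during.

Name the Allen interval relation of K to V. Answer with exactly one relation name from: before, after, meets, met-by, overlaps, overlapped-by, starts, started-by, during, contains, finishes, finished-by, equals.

overlapped-by

K = [t=20, t=90]; V = [t=5, t=85].
Compare endpoints: K.start > V.start, K.start < V.end, K.end > V.start, K.end > V.end.
That pattern is 'overlapped-by'.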